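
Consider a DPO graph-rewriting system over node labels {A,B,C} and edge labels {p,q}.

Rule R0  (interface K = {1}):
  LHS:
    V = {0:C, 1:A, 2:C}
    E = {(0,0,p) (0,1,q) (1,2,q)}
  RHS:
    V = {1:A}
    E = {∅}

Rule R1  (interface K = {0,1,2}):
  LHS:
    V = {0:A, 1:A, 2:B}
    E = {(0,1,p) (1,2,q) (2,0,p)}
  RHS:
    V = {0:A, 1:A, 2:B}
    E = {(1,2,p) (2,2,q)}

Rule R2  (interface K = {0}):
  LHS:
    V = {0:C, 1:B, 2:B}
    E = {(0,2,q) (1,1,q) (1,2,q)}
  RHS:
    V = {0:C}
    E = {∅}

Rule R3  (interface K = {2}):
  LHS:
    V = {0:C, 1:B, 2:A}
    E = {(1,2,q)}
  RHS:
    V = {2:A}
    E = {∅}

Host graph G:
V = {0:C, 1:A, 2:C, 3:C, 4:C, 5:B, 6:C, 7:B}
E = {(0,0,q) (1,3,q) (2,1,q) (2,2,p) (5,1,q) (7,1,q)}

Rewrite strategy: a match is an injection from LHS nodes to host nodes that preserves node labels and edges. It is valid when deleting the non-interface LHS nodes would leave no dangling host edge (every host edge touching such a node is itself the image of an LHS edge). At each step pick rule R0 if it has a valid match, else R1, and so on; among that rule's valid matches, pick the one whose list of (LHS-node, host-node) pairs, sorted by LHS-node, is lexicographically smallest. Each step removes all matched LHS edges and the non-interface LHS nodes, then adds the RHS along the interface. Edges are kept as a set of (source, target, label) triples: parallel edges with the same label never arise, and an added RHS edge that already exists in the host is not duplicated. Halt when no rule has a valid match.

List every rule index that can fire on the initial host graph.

Answer: [R0,R3]

Steps:
R0: 1 valid match — {0↦2, 1↦1, 2↦3}
R1: no valid match — LHS pattern not found
R2: no valid match — LHS pattern not found
R3: 4 valid matches — {0↦4, 1↦5, 2↦1}, {0↦4, 1↦7, 2↦1}, {0↦6, 1↦5, 2↦1} (+1 more)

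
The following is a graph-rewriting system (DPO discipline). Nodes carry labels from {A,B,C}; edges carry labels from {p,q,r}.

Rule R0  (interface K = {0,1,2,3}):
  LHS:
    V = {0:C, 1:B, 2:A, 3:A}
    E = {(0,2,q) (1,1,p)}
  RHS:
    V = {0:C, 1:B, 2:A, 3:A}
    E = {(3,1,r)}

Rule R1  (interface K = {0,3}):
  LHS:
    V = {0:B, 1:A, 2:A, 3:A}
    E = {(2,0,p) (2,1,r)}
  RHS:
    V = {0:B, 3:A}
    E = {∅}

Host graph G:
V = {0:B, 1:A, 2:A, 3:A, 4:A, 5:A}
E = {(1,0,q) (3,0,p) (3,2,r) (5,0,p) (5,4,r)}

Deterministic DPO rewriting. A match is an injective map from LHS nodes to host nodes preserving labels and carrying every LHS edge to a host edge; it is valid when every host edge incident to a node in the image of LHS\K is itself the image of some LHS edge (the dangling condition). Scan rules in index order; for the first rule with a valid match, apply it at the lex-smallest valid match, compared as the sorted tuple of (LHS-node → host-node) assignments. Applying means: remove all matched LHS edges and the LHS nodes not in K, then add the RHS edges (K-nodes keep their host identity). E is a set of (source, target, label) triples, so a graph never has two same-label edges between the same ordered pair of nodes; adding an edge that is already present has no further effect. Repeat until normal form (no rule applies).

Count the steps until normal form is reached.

Answer: 2

Steps:
start.  V:6 E:5  edges: 1-q->0 3-p->0 3-r->2 5-p->0 5-r->4
1. fire R1 via {0↦0, 1↦2, 2↦3, 3↦1}  →  V:4 E:3  edges: 1-q->0 5-p->0 5-r->4
2. fire R1 via {0↦0, 1↦4, 2↦5, 3↦1}  →  V:2 E:1  edges: 1-q->0
final graph: no rule applies after step 2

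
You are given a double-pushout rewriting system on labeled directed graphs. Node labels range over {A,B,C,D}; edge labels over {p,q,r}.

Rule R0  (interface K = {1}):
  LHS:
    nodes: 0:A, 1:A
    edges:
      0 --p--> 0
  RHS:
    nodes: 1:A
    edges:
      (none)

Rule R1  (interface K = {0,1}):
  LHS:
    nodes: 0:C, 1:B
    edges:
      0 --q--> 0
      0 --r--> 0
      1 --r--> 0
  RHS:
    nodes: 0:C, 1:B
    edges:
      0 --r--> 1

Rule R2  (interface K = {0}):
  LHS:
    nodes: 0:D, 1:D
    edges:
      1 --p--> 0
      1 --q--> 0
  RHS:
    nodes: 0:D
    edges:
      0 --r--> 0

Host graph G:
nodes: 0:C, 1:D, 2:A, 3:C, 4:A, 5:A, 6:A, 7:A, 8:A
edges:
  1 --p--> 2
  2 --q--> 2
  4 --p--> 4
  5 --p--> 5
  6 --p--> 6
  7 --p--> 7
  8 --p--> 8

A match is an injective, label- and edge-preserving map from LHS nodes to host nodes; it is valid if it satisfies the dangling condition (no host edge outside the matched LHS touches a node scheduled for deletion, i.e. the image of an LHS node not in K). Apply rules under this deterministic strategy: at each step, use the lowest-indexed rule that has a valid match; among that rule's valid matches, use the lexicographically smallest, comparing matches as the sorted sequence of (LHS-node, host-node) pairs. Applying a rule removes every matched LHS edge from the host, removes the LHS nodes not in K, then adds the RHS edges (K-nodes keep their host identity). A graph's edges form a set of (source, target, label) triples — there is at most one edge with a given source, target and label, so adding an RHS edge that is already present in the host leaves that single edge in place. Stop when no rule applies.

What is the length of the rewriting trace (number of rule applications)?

start.  V:9 E:7  edges: 1-p->2 2-q->2 4-p->4 5-p->5 6-p->6 7-p->7 8-p->8
1. fire R0 via {0↦4, 1↦2}  →  V:8 E:6  edges: 1-p->2 2-q->2 5-p->5 6-p->6 7-p->7 8-p->8
2. fire R0 via {0↦5, 1↦2}  →  V:7 E:5  edges: 1-p->2 2-q->2 6-p->6 7-p->7 8-p->8
3. fire R0 via {0↦6, 1↦2}  →  V:6 E:4  edges: 1-p->2 2-q->2 7-p->7 8-p->8
4. fire R0 via {0↦7, 1↦2}  →  V:5 E:3  edges: 1-p->2 2-q->2 8-p->8
5. fire R0 via {0↦8, 1↦2}  →  V:4 E:2  edges: 1-p->2 2-q->2
halt: no rule applies after step 5

Answer: 5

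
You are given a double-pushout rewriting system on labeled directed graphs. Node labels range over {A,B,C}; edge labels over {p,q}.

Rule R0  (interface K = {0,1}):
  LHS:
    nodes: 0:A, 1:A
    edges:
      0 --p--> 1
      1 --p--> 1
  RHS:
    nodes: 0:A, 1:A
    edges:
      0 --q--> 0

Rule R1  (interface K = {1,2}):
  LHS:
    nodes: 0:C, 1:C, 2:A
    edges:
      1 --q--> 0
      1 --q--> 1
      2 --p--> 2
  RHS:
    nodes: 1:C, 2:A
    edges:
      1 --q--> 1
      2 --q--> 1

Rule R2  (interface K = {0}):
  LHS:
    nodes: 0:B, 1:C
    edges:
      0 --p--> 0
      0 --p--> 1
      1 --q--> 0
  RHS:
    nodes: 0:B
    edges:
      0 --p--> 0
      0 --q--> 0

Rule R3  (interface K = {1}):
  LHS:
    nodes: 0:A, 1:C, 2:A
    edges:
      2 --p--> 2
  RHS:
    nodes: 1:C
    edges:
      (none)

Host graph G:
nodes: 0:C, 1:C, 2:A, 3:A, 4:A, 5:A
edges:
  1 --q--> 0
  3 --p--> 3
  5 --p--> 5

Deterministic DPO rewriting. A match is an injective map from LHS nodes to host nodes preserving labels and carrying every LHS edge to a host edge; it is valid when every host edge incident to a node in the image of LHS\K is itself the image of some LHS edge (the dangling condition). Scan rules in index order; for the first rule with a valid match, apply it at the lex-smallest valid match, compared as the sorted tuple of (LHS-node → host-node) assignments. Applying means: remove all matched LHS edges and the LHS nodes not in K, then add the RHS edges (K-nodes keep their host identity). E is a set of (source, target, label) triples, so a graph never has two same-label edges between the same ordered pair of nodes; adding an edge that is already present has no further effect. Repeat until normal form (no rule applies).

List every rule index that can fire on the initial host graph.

Answer: [R3]

Steps:
R0: no valid match — LHS pattern not found
R1: no valid match — LHS pattern not found
R2: no valid match — LHS pattern not found
R3: 8 valid matches — {0↦2, 1↦0, 2↦3}, {0↦2, 1↦0, 2↦5}, {0↦2, 1↦1, 2↦3} (+5 more)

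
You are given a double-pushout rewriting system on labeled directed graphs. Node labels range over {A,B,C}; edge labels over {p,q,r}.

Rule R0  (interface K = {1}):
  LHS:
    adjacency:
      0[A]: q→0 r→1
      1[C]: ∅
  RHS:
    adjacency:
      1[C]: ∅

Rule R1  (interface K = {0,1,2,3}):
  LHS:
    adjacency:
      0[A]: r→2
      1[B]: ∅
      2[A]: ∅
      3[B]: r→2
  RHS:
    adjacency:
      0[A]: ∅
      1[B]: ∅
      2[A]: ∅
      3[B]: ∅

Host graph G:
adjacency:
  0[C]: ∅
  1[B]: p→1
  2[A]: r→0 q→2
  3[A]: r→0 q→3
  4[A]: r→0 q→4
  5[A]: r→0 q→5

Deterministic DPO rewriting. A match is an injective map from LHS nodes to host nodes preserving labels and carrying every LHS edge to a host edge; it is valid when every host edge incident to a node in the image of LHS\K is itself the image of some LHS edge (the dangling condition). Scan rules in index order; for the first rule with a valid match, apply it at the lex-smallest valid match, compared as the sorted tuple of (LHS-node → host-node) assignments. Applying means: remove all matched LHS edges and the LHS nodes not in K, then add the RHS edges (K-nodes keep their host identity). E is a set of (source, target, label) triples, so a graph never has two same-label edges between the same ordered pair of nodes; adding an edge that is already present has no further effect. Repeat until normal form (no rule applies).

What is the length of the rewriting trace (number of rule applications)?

start.  V:6 E:9  edges: 1-p->1 2-r->0 2-q->2 3-r->0 3-q->3 4-r->0 4-q->4 5-r->0 5-q->5
1. fire R0 via {0↦2, 1↦0}  →  V:5 E:7  edges: 1-p->1 3-r->0 3-q->3 4-r->0 4-q->4 5-r->0 5-q->5
2. fire R0 via {0↦3, 1↦0}  →  V:4 E:5  edges: 1-p->1 4-r->0 4-q->4 5-r->0 5-q->5
3. fire R0 via {0↦4, 1↦0}  →  V:3 E:3  edges: 1-p->1 5-r->0 5-q->5
4. fire R0 via {0↦5, 1↦0}  →  V:2 E:1  edges: 1-p->1
normal form: no rule applies after step 4

Answer: 4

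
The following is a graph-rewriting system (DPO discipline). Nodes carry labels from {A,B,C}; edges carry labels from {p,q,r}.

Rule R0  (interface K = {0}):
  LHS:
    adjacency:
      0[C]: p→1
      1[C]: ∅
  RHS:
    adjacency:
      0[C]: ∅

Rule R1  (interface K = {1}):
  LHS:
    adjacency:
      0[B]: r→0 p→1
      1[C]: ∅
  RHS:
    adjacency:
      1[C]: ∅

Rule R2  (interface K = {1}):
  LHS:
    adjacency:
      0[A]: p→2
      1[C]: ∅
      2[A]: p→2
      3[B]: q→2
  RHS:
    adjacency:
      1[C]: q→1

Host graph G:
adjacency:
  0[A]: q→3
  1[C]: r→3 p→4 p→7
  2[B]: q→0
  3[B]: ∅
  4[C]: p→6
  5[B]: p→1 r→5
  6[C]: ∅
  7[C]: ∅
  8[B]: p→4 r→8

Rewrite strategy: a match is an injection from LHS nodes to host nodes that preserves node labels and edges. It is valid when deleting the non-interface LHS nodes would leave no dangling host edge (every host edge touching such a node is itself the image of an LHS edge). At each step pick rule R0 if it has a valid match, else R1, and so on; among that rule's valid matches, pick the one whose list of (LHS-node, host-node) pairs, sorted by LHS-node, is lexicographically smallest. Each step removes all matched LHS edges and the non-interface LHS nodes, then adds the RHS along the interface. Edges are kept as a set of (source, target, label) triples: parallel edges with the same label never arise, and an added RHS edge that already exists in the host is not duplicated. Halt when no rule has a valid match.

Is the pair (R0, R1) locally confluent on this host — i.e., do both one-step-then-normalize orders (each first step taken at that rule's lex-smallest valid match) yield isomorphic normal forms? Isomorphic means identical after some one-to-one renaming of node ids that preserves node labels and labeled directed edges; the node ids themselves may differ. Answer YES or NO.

branch R0-first: apply at {0↦1, 1↦7} → |E|=9, then 4 more step(s) → NF |V|=4 |E|=3 V={0:A, 1:C, 2:B, 3:B} E=0-q->3 1-r->3 2-q->0
branch R1-first: apply at {0↦5, 1↦1} → |E|=8, then 4 more step(s) → NF |V|=4 |E|=3 V={0:A, 1:C, 2:B, 3:B} E=0-q->3 1-r->3 2-q->0
graphs isomorphic (equal up to label-preserving node renaming)

Answer: YES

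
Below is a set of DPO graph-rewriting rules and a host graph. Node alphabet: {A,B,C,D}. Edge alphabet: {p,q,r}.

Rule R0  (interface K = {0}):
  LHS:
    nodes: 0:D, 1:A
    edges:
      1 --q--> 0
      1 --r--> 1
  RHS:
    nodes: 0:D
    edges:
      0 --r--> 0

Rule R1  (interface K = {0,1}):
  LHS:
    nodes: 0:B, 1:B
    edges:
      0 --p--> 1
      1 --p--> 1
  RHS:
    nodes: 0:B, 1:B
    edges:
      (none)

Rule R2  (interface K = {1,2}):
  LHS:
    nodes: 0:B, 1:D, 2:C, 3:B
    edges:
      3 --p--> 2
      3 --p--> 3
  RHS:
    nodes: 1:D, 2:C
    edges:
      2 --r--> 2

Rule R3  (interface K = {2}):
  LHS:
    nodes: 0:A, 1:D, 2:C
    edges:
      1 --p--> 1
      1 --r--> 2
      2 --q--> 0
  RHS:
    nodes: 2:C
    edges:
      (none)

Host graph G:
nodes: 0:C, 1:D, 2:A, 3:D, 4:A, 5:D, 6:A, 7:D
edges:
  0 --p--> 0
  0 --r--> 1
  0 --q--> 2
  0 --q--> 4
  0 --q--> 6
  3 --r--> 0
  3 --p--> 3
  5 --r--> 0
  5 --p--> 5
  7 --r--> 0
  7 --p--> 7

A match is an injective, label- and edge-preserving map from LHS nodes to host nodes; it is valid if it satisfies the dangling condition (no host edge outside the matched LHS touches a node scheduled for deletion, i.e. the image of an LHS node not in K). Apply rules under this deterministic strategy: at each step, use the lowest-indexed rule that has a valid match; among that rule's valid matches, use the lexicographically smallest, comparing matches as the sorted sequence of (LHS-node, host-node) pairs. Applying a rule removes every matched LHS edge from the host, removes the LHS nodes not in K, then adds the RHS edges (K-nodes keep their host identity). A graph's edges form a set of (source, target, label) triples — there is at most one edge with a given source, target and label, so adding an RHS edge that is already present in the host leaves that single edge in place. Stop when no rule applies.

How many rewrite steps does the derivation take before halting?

Answer: 3

Steps:
start.  V:8 E:11  edges: 0-p->0 0-r->1 0-q->2 0-q->4 0-q->6 3-r->0 3-p->3 5-r->0 5-p->5 7-r->0 7-p->7
1. fire R3 via {0↦2, 1↦3, 2↦0}  →  V:6 E:8  edges: 0-p->0 0-r->1 0-q->4 0-q->6 5-r->0 5-p->5 7-r->0 7-p->7
2. fire R3 via {0↦4, 1↦5, 2↦0}  →  V:4 E:5  edges: 0-p->0 0-r->1 0-q->6 7-r->0 7-p->7
3. fire R3 via {0↦6, 1↦7, 2↦0}  →  V:2 E:2  edges: 0-p->0 0-r->1
normal form: no rule applies after step 3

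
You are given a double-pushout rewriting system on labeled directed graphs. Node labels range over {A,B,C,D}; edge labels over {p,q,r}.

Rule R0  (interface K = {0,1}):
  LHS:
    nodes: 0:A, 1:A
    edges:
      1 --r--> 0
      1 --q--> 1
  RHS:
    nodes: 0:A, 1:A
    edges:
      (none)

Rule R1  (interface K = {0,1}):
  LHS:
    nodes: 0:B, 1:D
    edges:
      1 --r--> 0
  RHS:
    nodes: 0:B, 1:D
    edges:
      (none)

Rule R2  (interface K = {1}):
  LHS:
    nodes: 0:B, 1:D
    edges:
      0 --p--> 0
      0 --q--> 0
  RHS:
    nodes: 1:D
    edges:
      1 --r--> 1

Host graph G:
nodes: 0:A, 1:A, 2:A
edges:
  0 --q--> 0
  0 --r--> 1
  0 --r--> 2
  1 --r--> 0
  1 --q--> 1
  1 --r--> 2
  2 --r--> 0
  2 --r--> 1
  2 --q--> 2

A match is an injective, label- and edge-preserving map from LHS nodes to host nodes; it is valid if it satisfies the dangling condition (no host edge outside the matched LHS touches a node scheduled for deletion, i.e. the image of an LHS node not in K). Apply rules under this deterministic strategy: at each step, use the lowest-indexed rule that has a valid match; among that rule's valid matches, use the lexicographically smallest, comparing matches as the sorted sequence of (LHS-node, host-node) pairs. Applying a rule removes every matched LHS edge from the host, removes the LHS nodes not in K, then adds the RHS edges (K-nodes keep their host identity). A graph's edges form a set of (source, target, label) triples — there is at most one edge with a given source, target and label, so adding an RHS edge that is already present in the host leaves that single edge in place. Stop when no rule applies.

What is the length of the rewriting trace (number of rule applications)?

initial: |V|=3 |E|=9  E = 0-q->0 0-r->1 0-r->2 1-r->0 1-q->1 1-r->2 2-r->0 2-r->1 2-q->2
step 1: apply R0 at {0↦0, 1↦1}  → |V|=3 |E|=7  E = 0-q->0 0-r->1 0-r->2 1-r->2 2-r->0 2-r->1 2-q->2
step 2: apply R0 at {0↦0, 1↦2}  → |V|=3 |E|=5  E = 0-q->0 0-r->1 0-r->2 1-r->2 2-r->1
step 3: apply R0 at {0↦1, 1↦0}  → |V|=3 |E|=3  E = 0-r->2 1-r->2 2-r->1
halt: no rule applies after step 3

Answer: 3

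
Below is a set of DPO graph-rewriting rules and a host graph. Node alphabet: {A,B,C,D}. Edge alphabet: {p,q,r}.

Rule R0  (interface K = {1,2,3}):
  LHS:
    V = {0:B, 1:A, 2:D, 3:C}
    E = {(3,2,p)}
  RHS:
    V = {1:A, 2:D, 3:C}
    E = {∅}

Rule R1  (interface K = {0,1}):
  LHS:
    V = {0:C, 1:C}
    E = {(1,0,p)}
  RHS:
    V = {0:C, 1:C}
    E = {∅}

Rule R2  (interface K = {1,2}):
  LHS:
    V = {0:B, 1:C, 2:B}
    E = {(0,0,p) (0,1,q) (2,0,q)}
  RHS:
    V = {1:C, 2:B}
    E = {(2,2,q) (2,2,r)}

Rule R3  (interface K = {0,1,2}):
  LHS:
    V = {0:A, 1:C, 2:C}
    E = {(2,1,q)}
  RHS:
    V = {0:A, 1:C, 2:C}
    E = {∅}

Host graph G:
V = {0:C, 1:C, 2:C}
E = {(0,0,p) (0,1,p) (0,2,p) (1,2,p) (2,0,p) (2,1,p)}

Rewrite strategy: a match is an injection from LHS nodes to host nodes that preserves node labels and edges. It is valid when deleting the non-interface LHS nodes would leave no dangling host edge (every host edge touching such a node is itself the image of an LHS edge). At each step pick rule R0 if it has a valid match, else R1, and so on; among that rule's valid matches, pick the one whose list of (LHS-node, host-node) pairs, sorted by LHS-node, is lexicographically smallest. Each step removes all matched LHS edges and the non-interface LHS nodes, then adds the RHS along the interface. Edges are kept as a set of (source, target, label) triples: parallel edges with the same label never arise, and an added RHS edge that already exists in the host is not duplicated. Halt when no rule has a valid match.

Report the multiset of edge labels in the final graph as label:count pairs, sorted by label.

[0] host  ⇒  3 nodes, 6 edges  {0-p->0 0-p->1 0-p->2 1-p->2 2-p->0 2-p->1}
[1] R1 @ {0↦0, 1↦2}  ⇒  3 nodes, 5 edges  {0-p->0 0-p->1 0-p->2 1-p->2 2-p->1}
[2] R1 @ {0↦1, 1↦0}  ⇒  3 nodes, 4 edges  {0-p->0 0-p->2 1-p->2 2-p->1}
[3] R1 @ {0↦1, 1↦2}  ⇒  3 nodes, 3 edges  {0-p->0 0-p->2 1-p->2}
[4] R1 @ {0↦2, 1↦0}  ⇒  3 nodes, 2 edges  {0-p->0 1-p->2}
[5] R1 @ {0↦2, 1↦1}  ⇒  3 nodes, 1 edges  {0-p->0}
final graph: no rule applies after step 5
NF edges: [(0, 0, 'p')]

Answer: p:1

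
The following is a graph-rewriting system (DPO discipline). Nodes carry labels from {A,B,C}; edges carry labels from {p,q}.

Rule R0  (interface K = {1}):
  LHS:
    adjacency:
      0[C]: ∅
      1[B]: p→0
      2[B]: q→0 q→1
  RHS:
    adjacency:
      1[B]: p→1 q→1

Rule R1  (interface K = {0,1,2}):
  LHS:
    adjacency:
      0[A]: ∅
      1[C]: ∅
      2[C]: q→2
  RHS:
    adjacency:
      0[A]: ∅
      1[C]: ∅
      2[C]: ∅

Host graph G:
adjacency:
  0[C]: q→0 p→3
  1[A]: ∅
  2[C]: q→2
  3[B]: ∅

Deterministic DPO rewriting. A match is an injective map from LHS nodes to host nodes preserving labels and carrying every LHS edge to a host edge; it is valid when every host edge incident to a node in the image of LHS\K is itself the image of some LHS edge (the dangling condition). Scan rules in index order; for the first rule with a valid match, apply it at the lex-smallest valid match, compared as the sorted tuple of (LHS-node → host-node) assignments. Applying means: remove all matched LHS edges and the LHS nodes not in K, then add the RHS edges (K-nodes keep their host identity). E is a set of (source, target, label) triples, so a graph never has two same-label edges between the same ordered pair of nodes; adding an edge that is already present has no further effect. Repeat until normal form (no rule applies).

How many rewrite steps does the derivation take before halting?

Answer: 2

Rewrite trace:
start.  V:4 E:3  edges: 0-q->0 0-p->3 2-q->2
1. fire R1 via {0↦1, 1↦0, 2↦2}  →  V:4 E:2  edges: 0-q->0 0-p->3
2. fire R1 via {0↦1, 1↦2, 2↦0}  →  V:4 E:1  edges: 0-p->3
final graph: no rule applies after step 2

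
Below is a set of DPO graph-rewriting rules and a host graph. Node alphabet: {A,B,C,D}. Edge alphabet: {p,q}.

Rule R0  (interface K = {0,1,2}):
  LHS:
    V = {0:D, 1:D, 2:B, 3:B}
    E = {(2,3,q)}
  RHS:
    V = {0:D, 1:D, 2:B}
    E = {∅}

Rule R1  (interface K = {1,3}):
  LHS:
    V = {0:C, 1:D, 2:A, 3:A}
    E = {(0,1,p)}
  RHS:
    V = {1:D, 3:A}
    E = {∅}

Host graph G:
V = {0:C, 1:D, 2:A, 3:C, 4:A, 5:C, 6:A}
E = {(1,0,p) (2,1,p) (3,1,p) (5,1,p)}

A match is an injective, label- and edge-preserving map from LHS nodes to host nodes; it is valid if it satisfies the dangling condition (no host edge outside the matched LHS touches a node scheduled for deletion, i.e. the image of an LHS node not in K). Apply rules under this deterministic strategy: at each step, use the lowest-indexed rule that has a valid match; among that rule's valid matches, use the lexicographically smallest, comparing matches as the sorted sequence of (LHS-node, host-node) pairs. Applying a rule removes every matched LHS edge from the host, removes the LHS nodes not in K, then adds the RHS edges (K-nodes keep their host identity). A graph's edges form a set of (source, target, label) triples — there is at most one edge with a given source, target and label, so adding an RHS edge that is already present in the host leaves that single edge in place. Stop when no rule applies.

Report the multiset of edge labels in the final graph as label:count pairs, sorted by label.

Answer: p:2

Steps:
start.  V:7 E:4  edges: 1-p->0 2-p->1 3-p->1 5-p->1
1. fire R1 via {0↦3, 1↦1, 2↦4, 3↦2}  →  V:5 E:3  edges: 1-p->0 2-p->1 5-p->1
2. fire R1 via {0↦5, 1↦1, 2↦6, 3↦2}  →  V:3 E:2  edges: 1-p->0 2-p->1
halt: no rule applies after step 2
NF edges: [(1, 0, 'p'), (2, 1, 'p')]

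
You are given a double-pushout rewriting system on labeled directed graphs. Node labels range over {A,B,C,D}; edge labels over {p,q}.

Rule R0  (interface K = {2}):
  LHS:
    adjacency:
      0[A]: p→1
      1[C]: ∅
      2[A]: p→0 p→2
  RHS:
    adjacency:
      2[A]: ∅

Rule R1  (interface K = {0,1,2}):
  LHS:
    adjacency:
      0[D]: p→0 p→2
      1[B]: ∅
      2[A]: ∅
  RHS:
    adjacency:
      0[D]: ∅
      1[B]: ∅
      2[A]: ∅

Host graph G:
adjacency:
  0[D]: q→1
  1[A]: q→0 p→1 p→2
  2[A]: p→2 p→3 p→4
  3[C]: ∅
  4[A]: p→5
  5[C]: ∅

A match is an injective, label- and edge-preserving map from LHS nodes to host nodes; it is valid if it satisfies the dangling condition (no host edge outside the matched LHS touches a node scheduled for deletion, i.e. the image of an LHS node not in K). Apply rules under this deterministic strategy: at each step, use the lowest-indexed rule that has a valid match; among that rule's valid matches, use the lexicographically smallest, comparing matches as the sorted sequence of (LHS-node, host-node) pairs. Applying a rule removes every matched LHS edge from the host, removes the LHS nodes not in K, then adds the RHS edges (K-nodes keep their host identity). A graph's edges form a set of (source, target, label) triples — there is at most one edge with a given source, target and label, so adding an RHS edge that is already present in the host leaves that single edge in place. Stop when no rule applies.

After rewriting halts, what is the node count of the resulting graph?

Answer: 2

Rewrite trace:
[0] host  ⇒  6 nodes, 8 edges  {0-q->1 1-q->0 1-p->1 1-p->2 2-p->2 2-p->3 2-p->4 4-p->5}
[1] R0 @ {0↦4, 1↦5, 2↦2}  ⇒  4 nodes, 5 edges  {0-q->1 1-q->0 1-p->1 1-p->2 2-p->3}
[2] R0 @ {0↦2, 1↦3, 2↦1}  ⇒  2 nodes, 2 edges  {0-q->1 1-q->0}
halt: no rule applies after step 2
NF nodes: {0:D, 1:A}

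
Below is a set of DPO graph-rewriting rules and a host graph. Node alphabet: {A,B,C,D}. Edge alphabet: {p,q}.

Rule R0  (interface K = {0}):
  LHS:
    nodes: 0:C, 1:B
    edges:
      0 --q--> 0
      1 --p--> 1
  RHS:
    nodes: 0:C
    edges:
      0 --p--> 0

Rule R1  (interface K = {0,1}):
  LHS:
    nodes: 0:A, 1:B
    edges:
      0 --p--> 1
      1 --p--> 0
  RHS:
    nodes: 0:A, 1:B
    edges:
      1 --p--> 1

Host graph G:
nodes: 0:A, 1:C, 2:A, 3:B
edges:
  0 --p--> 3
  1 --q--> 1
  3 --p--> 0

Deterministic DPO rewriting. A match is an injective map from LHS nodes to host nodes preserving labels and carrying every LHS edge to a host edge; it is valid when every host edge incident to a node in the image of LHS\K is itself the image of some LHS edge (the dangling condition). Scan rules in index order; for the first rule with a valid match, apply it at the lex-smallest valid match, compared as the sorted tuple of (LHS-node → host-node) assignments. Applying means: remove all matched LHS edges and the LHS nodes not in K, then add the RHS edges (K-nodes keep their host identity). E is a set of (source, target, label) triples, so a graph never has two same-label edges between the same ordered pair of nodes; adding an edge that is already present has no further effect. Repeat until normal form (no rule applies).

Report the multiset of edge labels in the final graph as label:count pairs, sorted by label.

Answer: p:1

Rewrite trace:
[0] host  ⇒  4 nodes, 3 edges  {0-p->3 1-q->1 3-p->0}
[1] R1 @ {0↦0, 1↦3}  ⇒  4 nodes, 2 edges  {1-q->1 3-p->3}
[2] R0 @ {0↦1, 1↦3}  ⇒  3 nodes, 1 edges  {1-p->1}
final graph: no rule applies after step 2
NF edges: [(1, 1, 'p')]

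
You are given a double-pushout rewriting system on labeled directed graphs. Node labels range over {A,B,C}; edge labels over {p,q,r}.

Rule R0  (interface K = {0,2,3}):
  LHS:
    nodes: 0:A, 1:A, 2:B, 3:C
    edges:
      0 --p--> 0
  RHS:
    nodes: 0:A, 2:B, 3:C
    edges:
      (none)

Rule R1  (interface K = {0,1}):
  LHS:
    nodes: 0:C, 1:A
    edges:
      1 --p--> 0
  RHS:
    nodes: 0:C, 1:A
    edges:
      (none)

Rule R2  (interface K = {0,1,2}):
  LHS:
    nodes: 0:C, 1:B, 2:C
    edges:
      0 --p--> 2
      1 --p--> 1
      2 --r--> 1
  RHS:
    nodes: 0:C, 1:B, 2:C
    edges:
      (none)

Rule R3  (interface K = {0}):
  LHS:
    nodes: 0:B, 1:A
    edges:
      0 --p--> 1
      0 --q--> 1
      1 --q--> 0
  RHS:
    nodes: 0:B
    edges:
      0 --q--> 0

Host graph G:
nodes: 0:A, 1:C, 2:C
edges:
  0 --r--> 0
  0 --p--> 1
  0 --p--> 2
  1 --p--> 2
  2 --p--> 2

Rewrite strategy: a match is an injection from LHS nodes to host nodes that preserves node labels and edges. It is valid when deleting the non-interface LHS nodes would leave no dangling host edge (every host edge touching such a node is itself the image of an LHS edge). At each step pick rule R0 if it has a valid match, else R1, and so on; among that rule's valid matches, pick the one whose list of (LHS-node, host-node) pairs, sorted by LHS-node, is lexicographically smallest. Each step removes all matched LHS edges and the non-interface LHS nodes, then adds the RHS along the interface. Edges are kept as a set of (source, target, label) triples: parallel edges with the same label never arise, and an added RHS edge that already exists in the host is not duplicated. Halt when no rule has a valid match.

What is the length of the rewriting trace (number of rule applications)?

start.  V:3 E:5  edges: 0-r->0 0-p->1 0-p->2 1-p->2 2-p->2
1. fire R1 via {0↦1, 1↦0}  →  V:3 E:4  edges: 0-r->0 0-p->2 1-p->2 2-p->2
2. fire R1 via {0↦2, 1↦0}  →  V:3 E:3  edges: 0-r->0 1-p->2 2-p->2
final graph: no rule applies after step 2

Answer: 2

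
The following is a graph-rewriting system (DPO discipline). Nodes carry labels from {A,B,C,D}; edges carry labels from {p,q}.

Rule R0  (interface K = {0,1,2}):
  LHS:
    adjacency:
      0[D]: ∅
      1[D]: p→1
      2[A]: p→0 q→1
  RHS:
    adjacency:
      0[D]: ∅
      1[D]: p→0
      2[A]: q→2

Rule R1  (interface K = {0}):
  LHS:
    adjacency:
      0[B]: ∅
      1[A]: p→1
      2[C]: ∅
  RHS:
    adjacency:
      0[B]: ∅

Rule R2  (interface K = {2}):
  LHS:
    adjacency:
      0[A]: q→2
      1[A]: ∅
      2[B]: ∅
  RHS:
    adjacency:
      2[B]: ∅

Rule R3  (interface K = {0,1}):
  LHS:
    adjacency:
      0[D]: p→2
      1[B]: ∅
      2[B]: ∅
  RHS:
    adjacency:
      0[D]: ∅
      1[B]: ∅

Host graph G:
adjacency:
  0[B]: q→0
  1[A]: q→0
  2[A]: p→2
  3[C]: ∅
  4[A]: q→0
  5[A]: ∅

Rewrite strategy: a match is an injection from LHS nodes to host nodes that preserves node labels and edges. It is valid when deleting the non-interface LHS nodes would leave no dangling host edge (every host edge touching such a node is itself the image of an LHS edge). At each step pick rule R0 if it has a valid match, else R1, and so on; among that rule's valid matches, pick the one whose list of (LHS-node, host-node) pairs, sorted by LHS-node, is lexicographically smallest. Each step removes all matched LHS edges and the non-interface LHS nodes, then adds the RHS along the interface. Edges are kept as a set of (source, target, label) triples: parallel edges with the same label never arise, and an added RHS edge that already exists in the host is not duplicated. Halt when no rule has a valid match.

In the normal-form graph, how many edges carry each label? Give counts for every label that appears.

[0] host  ⇒  6 nodes, 4 edges  {0-q->0 1-q->0 2-p->2 4-q->0}
[1] R1 @ {0↦0, 1↦2, 2↦3}  ⇒  4 nodes, 3 edges  {0-q->0 1-q->0 4-q->0}
[2] R2 @ {0↦1, 1↦5, 2↦0}  ⇒  2 nodes, 2 edges  {0-q->0 4-q->0}
normal form: no rule applies after step 2
NF edges: [(0, 0, 'q'), (4, 0, 'q')]

Answer: q:2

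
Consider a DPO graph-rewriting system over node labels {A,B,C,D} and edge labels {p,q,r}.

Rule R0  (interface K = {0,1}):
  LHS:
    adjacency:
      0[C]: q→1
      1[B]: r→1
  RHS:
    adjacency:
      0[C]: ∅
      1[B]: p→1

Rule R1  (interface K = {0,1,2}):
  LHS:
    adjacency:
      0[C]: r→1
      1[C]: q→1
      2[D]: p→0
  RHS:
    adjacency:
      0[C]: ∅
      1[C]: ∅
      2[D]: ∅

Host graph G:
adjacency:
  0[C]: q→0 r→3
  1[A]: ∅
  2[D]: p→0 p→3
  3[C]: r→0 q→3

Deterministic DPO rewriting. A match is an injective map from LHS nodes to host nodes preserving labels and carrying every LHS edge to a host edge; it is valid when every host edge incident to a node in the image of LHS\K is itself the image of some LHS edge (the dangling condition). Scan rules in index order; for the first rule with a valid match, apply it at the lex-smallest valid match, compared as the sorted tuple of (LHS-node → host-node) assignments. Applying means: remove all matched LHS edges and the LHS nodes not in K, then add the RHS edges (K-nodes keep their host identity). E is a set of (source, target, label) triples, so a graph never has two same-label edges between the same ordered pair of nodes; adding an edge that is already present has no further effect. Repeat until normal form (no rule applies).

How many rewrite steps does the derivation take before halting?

Answer: 2

Steps:
start.  V:4 E:6  edges: 0-q->0 0-r->3 2-p->0 2-p->3 3-r->0 3-q->3
1. fire R1 via {0↦0, 1↦3, 2↦2}  →  V:4 E:3  edges: 0-q->0 2-p->3 3-r->0
2. fire R1 via {0↦3, 1↦0, 2↦2}  →  V:4 E:0  edges: ∅
normal form: no rule applies after step 2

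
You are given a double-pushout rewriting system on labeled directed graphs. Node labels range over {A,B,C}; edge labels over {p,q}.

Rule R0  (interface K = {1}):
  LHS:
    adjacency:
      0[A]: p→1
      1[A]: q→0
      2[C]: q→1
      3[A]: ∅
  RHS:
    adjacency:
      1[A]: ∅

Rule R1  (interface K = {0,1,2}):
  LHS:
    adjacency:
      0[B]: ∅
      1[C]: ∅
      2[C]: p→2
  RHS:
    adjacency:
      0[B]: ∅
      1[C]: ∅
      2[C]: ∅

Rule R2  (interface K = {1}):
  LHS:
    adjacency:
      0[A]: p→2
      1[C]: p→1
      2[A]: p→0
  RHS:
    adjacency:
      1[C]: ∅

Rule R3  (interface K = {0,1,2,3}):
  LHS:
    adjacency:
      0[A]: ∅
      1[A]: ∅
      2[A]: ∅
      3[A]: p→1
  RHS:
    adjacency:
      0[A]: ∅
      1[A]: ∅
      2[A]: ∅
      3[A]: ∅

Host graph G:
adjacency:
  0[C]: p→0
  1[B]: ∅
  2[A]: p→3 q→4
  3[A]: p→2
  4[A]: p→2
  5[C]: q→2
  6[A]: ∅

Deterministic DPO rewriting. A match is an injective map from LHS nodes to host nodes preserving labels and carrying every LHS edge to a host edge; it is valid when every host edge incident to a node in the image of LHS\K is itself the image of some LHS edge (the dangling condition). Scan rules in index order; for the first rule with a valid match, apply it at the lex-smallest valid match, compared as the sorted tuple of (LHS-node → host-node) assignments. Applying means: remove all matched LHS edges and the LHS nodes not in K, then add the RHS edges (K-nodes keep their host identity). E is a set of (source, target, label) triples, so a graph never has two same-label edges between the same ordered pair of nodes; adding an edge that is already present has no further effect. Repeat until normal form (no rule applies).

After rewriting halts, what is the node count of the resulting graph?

Answer: 2

Steps:
start.  V:7 E:6  edges: 0-p->0 2-p->3 2-q->4 3-p->2 4-p->2 5-q->2
1. fire R0 via {0↦4, 1↦2, 2↦5, 3↦6}  →  V:4 E:3  edges: 0-p->0 2-p->3 3-p->2
2. fire R2 via {0↦2, 1↦0, 2↦3}  →  V:2 E:0  edges: ∅
halt: no rule applies after step 2
NF nodes: {0:C, 1:B}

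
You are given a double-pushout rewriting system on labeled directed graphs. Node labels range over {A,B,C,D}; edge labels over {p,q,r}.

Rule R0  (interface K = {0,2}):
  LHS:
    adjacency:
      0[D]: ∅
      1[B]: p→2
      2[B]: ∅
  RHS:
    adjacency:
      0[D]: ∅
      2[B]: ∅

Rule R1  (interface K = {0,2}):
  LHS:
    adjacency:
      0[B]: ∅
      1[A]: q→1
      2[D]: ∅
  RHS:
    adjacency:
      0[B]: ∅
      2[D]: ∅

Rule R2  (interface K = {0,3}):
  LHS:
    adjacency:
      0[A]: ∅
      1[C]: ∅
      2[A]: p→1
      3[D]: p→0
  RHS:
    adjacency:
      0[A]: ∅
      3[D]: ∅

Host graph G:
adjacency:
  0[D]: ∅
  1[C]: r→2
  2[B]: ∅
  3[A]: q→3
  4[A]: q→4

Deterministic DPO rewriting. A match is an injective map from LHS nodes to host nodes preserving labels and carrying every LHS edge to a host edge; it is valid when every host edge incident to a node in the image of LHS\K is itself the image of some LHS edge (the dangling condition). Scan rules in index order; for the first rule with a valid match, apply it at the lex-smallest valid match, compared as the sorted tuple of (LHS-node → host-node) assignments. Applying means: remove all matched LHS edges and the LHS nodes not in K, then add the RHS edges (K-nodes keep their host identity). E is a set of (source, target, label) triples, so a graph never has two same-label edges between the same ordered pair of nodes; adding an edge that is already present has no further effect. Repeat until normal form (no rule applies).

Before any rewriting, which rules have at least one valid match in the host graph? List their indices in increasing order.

Answer: [R1]

Rewrite trace:
R0: no valid match — LHS pattern not found
R1: 2 valid matches — {0↦2, 1↦3, 2↦0}, {0↦2, 1↦4, 2↦0}
R2: no valid match — LHS pattern not found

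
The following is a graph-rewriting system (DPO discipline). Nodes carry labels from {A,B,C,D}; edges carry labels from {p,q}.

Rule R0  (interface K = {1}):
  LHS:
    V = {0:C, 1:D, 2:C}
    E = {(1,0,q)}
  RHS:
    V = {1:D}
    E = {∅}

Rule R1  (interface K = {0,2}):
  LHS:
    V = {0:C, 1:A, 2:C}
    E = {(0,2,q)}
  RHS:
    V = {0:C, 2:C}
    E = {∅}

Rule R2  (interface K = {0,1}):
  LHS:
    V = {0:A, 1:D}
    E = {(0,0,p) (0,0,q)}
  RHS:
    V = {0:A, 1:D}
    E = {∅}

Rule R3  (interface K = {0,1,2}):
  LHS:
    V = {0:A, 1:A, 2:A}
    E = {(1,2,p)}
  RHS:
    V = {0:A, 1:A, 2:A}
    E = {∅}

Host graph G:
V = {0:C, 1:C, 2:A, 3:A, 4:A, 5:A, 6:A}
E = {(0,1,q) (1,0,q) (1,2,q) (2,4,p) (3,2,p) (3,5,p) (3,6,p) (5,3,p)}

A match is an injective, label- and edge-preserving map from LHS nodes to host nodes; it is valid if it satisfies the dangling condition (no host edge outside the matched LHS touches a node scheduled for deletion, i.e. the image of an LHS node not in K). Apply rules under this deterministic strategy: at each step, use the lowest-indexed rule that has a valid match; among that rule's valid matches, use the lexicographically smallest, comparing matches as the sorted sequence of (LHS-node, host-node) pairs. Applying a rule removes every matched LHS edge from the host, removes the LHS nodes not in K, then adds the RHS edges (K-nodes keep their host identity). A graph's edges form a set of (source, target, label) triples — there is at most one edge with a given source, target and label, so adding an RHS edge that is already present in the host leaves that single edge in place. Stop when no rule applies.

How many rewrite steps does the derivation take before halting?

start.  V:7 E:8  edges: 0-q->1 1-q->0 1-q->2 2-p->4 3-p->2 3-p->5 3-p->6 5-p->3
1. fire R3 via {0↦2, 1↦3, 2↦5}  →  V:7 E:7  edges: 0-q->1 1-q->0 1-q->2 2-p->4 3-p->2 3-p->6 5-p->3
2. fire R3 via {0↦2, 1↦3, 2↦6}  →  V:7 E:6  edges: 0-q->1 1-q->0 1-q->2 2-p->4 3-p->2 5-p->3
3. fire R1 via {0↦0, 1↦6, 2↦1}  →  V:6 E:5  edges: 1-q->0 1-q->2 2-p->4 3-p->2 5-p->3
4. fire R3 via {0↦2, 1↦5, 2↦3}  →  V:6 E:4  edges: 1-q->0 1-q->2 2-p->4 3-p->2
5. fire R1 via {0↦1, 1↦5, 2↦0}  →  V:5 E:3  edges: 1-q->2 2-p->4 3-p->2
6. fire R3 via {0↦3, 1↦2, 2↦4}  →  V:5 E:2  edges: 1-q->2 3-p->2
7. fire R3 via {0↦4, 1↦3, 2↦2}  →  V:5 E:1  edges: 1-q->2
final graph: no rule applies after step 7

Answer: 7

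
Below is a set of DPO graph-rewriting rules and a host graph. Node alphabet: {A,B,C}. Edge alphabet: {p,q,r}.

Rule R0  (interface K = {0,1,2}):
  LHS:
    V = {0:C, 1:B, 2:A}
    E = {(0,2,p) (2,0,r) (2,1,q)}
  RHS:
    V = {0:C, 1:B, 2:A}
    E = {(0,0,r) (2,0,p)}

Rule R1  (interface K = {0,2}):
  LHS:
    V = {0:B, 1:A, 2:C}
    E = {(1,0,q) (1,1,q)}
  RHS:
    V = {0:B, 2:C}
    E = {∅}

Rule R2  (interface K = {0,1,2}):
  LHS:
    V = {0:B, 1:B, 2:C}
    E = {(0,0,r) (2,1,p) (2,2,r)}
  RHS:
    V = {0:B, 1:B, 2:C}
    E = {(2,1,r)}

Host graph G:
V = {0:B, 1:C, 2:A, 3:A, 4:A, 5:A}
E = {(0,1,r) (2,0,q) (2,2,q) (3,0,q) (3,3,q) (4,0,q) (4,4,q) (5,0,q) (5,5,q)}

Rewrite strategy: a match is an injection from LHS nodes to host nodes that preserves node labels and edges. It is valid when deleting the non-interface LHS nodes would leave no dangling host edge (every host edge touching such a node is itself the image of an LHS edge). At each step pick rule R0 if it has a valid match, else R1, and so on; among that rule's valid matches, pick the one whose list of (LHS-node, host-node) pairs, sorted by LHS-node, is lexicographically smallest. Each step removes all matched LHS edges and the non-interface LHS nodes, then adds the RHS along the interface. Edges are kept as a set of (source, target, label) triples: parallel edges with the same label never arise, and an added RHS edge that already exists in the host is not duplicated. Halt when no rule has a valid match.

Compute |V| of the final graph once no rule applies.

Answer: 2

Derivation:
[0] host  ⇒  6 nodes, 9 edges  {0-r->1 2-q->0 2-q->2 3-q->0 3-q->3 4-q->0 4-q->4 5-q->0 5-q->5}
[1] R1 @ {0↦0, 1↦2, 2↦1}  ⇒  5 nodes, 7 edges  {0-r->1 3-q->0 3-q->3 4-q->0 4-q->4 5-q->0 5-q->5}
[2] R1 @ {0↦0, 1↦3, 2↦1}  ⇒  4 nodes, 5 edges  {0-r->1 4-q->0 4-q->4 5-q->0 5-q->5}
[3] R1 @ {0↦0, 1↦4, 2↦1}  ⇒  3 nodes, 3 edges  {0-r->1 5-q->0 5-q->5}
[4] R1 @ {0↦0, 1↦5, 2↦1}  ⇒  2 nodes, 1 edges  {0-r->1}
normal form: no rule applies after step 4
NF nodes: {0:B, 1:C}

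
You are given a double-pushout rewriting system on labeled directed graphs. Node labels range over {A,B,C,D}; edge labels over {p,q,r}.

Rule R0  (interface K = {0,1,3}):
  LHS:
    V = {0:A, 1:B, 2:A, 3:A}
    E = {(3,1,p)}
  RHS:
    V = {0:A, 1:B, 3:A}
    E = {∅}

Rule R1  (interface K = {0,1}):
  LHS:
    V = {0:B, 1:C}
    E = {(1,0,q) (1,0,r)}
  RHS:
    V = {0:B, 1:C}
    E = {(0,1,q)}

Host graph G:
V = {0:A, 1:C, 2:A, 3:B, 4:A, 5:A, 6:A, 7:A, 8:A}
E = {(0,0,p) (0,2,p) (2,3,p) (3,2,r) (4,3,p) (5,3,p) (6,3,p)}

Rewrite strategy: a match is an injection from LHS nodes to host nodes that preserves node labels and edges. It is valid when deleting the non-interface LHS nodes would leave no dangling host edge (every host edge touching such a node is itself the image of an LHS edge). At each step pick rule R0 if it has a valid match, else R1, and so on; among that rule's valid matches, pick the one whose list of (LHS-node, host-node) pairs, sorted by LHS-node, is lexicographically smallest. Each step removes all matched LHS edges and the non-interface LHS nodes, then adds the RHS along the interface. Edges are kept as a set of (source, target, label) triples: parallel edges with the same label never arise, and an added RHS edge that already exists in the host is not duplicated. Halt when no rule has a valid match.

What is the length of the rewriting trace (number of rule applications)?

start.  V:9 E:7  edges: 0-p->0 0-p->2 2-p->3 3-r->2 4-p->3 5-p->3 6-p->3
1. fire R0 via {0↦0, 1↦3, 2↦7, 3↦2}  →  V:8 E:6  edges: 0-p->0 0-p->2 3-r->2 4-p->3 5-p->3 6-p->3
2. fire R0 via {0↦0, 1↦3, 2↦8, 3↦4}  →  V:7 E:5  edges: 0-p->0 0-p->2 3-r->2 5-p->3 6-p->3
3. fire R0 via {0↦0, 1↦3, 2↦4, 3↦5}  →  V:6 E:4  edges: 0-p->0 0-p->2 3-r->2 6-p->3
4. fire R0 via {0↦0, 1↦3, 2↦5, 3↦6}  →  V:5 E:3  edges: 0-p->0 0-p->2 3-r->2
normal form: no rule applies after step 4

Answer: 4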